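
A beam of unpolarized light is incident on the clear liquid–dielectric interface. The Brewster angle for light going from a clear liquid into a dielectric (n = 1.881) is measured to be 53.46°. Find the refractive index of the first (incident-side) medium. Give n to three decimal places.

Full polarization of the reflected beam means tan θ_B = n₂/n₁, where n₁ is the incident medium (a clear liquid).
n₁ = n₂ / tan θ_B = 1.881 / tan 53.46° = 1.394.

n ≈ 1.394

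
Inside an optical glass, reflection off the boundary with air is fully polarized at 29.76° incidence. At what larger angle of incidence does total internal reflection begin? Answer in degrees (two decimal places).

n₂/n₁ = tan 29.76° = 0.5718; the critical angle satisfies sin θ_c = n₂/n₁.
θ_c = arcsin(0.5718) = 34.87°.

θ_c ≈ 34.87°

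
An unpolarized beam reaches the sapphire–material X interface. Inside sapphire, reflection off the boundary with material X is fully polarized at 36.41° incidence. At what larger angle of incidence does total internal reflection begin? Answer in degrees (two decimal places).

From Brewster, n₂/n₁ = tan θ_B = tan 36.41° = 0.7375.
Then sin θ_c = n₂/n₁ = 0.7375, so θ_c = arcsin 0.7375 = 47.52°.

θ_c ≈ 47.52°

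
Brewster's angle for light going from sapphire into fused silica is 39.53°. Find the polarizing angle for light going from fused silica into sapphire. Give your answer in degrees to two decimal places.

Reversing the direction swaps n₁ and n₂, so tan θ_B' = 1/tan θ_B and θ_B' = 90° − θ_B.
Hence θ_B' = 90° − 39.53° = 50.47°.

θ_B' ≈ 50.47°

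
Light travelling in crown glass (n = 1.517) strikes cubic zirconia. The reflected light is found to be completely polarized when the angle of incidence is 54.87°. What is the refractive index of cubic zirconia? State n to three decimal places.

Brewster's law: tan θ_B = n₂/n₁ (light incident in crown glass, refracted into cubic zirconia).
n₂ = n₁ tan θ_B = 1.517 × tan 54.87° = 2.156.

n ≈ 2.156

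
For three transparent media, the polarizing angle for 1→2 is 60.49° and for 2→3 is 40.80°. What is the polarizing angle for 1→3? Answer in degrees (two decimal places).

tan θ_B(1→2) = n₂/n₁ = tan 60.49° = 1.7668.
tan θ_B(2→3) = n₃/n₂ = tan 40.80° = 0.8632.
n₃/n₁ = 1.5250. Then tan θ_B(1→3) = n₃/n₁, so θ_B(1→3) = arctan(1.5250) = 56.75°.

θ_B ≈ 56.75°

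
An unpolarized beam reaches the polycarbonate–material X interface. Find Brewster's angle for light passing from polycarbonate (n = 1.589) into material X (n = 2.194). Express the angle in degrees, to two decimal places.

Brewster's condition: tan θ_B = n₂/n₁ = 2.194/1.589 = 1.3807.
So θ_B = arctan 1.3807 = 54.09°.

θ_B ≈ 54.09°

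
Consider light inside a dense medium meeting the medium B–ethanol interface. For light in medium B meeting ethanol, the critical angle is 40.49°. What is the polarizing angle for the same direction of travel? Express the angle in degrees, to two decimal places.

At the critical angle sin θ_c = n₂/n₁, giving n₂/n₁ = sin 40.49° = 0.6493.
Then tan θ_B = n₂/n₁ = 0.6493, so θ_B = arctan 0.6493 = 33.00°.

θ_B ≈ 33.00°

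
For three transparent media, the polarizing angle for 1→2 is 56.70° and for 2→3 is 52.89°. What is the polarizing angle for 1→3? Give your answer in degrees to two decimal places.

n₂/n₁ = tan 56.70° = 1.5224 and n₃/n₂ = tan 52.89° = 1.3218.
So n₃/n₁ = (n₂/n₁)(n₃/n₂) = 1.5224 × 1.3218 = 2.0122.
θ_B(1→3) = arctan(2.0122) = 63.57°.

θ_B ≈ 63.57°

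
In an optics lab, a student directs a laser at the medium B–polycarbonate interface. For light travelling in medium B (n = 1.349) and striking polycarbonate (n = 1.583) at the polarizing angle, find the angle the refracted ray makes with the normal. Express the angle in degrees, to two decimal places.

tan θ_B = n₂/n₁ = 1.583/1.349 = 1.1735, so θ_B = 49.56°.
At Brewster's angle the reflected and refracted rays are perpendicular, so θ_t = 90° − θ_B = 90° − 49.56° = 40.44°.

θ_t ≈ 40.44°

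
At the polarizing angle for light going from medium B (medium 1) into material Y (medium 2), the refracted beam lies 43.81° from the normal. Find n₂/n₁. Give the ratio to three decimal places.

θ_B + θ_t = 90°, so θ_B = 90° − 43.81° = 46.19°.
tan θ_B = n₂/n₁, so n₂/n₁ = tan 46.19° = 1.042.

n₂/n₁ ≈ 1.042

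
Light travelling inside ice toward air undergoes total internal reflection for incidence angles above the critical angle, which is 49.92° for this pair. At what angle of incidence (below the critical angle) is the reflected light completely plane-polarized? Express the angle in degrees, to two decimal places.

sin θ_c = n₂/n₁, so n₂/n₁ = sin 49.92° = 0.7651.
Brewster: tan θ_B = n₂/n₁ = 0.7651.
θ_B = arctan(0.7651) = 37.42°.

θ_B ≈ 37.42°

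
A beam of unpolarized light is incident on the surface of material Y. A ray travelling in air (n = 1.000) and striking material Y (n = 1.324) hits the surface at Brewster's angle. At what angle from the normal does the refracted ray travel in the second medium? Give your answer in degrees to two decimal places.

θ_t ≈ 37.06°

θ_B = arctan(n₂/n₁) = arctan(1.324/1.000) = 52.94°.
The refracted ray is perpendicular to the reflected ray, so θ_t = 90° − θ_B = 37.06°.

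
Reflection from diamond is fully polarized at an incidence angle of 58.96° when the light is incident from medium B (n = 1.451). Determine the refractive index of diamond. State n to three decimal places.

n ≈ 2.411

Brewster's law: tan θ_B = n₂/n₁ (light incident in medium B, refracted into diamond).
n₂ = n₁ tan θ_B = 1.451 × tan 58.96° = 2.411.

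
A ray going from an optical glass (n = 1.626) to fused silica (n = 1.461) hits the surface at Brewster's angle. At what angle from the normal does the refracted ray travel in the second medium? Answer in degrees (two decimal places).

θ_t ≈ 48.06°

θ_B = arctan(n₂/n₁) = arctan(1.461/1.626) = 41.94°.
The refracted ray is perpendicular to the reflected ray, so θ_t = 90° − θ_B = 48.06°.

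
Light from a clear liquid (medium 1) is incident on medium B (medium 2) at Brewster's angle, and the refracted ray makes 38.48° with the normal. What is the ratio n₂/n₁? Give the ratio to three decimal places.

θ_B + θ_t = 90°, so θ_B = 90° − 38.48° = 51.52°.
Then n₂/n₁ = tan θ_B = tan 51.52° = 1.258.

n₂/n₁ ≈ 1.258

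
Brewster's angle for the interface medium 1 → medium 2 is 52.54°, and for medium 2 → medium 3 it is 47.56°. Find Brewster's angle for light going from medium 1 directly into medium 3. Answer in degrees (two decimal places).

θ_B ≈ 54.98°

Each Brewster angle gives a ratio: n₂/n₁ = tan 52.54° = 1.3051, n₃/n₂ = tan 47.56° = 1.0936.
Multiplying, n₃/n₁ = 1.3051 × 1.0936 = 1.4273, and θ_B(1→3) = arctan 1.4273 = 54.98°.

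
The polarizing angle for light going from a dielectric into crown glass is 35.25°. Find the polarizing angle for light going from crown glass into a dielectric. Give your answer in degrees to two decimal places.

Reversing the direction swaps n₁ and n₂, so tan θ_B' = 1/tan θ_B and θ_B' = 90° − θ_B.
Hence θ_B' = 90° − 35.25° = 54.75°.

θ_B' ≈ 54.75°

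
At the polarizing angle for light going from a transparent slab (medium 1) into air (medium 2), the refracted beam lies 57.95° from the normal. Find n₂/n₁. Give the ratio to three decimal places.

n₂/n₁ ≈ 0.626

At Brewster incidence θ_B = 90° − θ_t = 90° − 57.95° = 32.05°.
Then n₂/n₁ = tan θ_B = tan 32.05° = 0.626.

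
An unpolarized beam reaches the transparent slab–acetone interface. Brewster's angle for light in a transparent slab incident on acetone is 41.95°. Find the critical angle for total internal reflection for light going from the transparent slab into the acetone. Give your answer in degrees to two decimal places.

n₂/n₁ = tan 41.95° = 0.8988; the critical angle satisfies sin θ_c = n₂/n₁.
θ_c = arcsin(0.8988) = 64.00°.

θ_c ≈ 64.00°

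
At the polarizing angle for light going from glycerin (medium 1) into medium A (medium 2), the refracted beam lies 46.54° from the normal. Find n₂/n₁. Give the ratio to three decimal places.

At Brewster incidence θ_B = 90° − θ_t = 90° − 46.54° = 43.46°.
Then n₂/n₁ = tan θ_B = tan 43.46° = 0.948.

n₂/n₁ ≈ 0.948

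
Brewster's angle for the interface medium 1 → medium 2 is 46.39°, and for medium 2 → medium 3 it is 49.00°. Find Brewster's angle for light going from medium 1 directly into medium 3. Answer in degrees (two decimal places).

θ_B ≈ 50.37°

tan θ_B(1→2) = n₂/n₁ = tan 46.39° = 1.0497.
tan θ_B(2→3) = n₃/n₂ = tan 49.00° = 1.1504.
Multiplying, n₃/n₁ = 1.0497 × 1.1504 = 1.2076, and θ_B(1→3) = arctan 1.2076 = 50.37°.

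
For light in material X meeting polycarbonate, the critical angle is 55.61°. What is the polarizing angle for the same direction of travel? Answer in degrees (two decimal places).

θ_B ≈ 39.53°

At the critical angle sin θ_c = n₂/n₁, giving n₂/n₁ = sin 55.61° = 0.8252.
Then tan θ_B = n₂/n₁ = 0.8252, so θ_B = arctan 0.8252 = 39.53°.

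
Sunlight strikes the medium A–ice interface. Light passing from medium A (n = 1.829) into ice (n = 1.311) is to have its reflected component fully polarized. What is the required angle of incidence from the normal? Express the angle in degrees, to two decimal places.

θ_B ≈ 35.63°

Here n₂/n₁ = 1.311/1.829 = 0.7168, and Brewster's law gives tan θ_B = n₂/n₁. Taking the arctangent, θ_B = 35.63°.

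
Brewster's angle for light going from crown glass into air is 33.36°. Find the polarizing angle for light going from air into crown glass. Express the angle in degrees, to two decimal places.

tan θ_B' = n₁/n₂ = 1/tan θ_B, so θ_B' = 90° − θ_B.
θ_B' = 90° − 33.36° = 56.64°.

θ_B' ≈ 56.64°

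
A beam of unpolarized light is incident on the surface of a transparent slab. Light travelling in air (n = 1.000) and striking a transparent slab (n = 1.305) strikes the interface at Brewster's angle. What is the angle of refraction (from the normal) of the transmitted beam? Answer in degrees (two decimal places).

θ_B = arctan(n₂/n₁) = arctan(1.305/1.000) = 52.54°.
Since θ_B + θ_t = 90° at Brewster incidence, θ_t = 90° − 52.54° = 37.46°.

θ_t ≈ 37.46°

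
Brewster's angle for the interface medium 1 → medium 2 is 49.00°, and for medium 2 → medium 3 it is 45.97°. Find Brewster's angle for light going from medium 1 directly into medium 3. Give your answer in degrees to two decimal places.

θ_B ≈ 49.96°

Each Brewster angle gives a ratio: n₂/n₁ = tan 49.00° = 1.1504, n₃/n₂ = tan 45.97° = 1.0344.
So n₃/n₁ = (n₂/n₁)(n₃/n₂) = 1.1504 × 1.0344 = 1.1900.
θ_B(1→3) = arctan(1.1900) = 49.96°.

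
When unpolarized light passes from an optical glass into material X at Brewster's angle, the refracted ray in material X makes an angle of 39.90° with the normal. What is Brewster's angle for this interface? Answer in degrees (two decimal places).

θ_B ≈ 50.10°

At Brewster's angle the reflected and refracted rays are perpendicular, so θ_B + θ_t = 90°.
So θ_B = 90° − θ_t = 90° − 39.90° = 50.10°.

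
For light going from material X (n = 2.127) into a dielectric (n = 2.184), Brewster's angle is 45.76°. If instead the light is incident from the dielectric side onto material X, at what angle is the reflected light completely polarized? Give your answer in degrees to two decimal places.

θ_B' ≈ 44.24°

The two Brewster angles are complementary: θ_B' = 90° − θ_B = 90° − 45.76° = 44.24°.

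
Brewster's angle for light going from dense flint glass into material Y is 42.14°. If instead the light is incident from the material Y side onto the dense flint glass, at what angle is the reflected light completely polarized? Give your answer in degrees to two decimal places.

Reversing the direction swaps n₁ and n₂, so tan θ_B' = 1/tan θ_B and θ_B' = 90° − θ_B.
Hence θ_B' = 90° − 42.14° = 47.86°.

θ_B' ≈ 47.86°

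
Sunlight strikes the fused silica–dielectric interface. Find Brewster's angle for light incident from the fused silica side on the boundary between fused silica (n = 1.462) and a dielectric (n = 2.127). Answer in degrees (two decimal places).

Here n₂/n₁ = 2.127/1.462 = 1.4549, and Brewster's law gives tan θ_B = n₂/n₁.
So θ_B = arctan 1.4549 = 55.50°.

θ_B ≈ 55.50°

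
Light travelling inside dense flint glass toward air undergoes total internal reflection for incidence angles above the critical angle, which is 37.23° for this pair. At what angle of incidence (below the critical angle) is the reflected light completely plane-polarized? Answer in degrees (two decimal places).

At the critical angle sin θ_c = n₂/n₁, giving n₂/n₁ = sin 37.23° = 0.6050.
Then tan θ_B = n₂/n₁ = 0.6050, so θ_B = arctan 0.6050 = 31.17°.

θ_B ≈ 31.17°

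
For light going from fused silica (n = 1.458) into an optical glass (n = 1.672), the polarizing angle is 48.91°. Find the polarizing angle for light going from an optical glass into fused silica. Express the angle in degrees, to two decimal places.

The two Brewster angles are complementary: θ_B' = 90° − θ_B = 90° − 48.91° = 41.09°.

θ_B' ≈ 41.09°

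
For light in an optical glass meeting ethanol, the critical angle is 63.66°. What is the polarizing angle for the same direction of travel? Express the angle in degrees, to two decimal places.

At the critical angle sin θ_c = n₂/n₁, giving n₂/n₁ = sin 63.66° = 0.8962.
Then tan θ_B = n₂/n₁ = 0.8962, so θ_B = arctan 0.8962 = 41.87°.

θ_B ≈ 41.87°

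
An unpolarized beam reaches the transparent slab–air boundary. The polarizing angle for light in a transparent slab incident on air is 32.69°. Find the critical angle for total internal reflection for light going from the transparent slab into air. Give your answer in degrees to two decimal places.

θ_c ≈ 39.92°

tan θ_B = n₂/n₁ = tan 32.69° = 0.6417.
Total internal reflection: sin θ_c = n₂/n₁ = 0.6417.
θ_c = arcsin(0.6417) = 39.92°.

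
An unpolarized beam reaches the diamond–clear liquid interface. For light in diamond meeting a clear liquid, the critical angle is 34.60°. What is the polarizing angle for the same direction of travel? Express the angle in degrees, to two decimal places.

At the critical angle sin θ_c = n₂/n₁, giving n₂/n₁ = sin 34.60° = 0.5678.
Then tan θ_B = n₂/n₁ = 0.5678, so θ_B = arctan 0.5678 = 29.59°.

θ_B ≈ 29.59°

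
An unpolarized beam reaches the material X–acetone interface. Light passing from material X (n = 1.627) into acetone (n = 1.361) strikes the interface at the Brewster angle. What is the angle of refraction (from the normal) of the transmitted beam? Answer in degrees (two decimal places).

θ_t ≈ 50.09°

θ_B = arctan(n₂/n₁) = arctan(1.361/1.627) = 39.91°.
At Brewster's angle the reflected and refracted rays are perpendicular, so θ_t = 90° − θ_B = 90° − 39.91° = 50.09°.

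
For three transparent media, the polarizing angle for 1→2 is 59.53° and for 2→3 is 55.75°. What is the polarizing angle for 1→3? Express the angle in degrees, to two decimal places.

n₂/n₁ = tan 59.53° = 1.6997 and n₃/n₂ = tan 55.75° = 1.4687.
So n₃/n₁ = (n₂/n₁)(n₃/n₂) = 1.6997 × 1.4687 = 2.4963.
θ_B(1→3) = arctan(2.4963) = 68.17°.

θ_B ≈ 68.17°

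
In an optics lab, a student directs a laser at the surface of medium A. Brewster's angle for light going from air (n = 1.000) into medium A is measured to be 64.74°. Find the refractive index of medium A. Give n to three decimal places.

Full polarization of the reflected beam means tan θ_B = n₂/n₁, where n₁ is the incident medium (air).
n₂ = n₁ tan θ_B = 1.000 × tan 64.74° = 2.119.

n ≈ 2.119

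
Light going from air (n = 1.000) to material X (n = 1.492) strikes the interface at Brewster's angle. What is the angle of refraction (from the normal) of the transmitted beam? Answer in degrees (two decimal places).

θ_t ≈ 33.83°

θ_B = arctan(n₂/n₁) = arctan(1.492/1.000) = 56.17°.
At Brewster's angle the reflected and refracted rays are perpendicular, so θ_t = 90° − θ_B = 90° − 56.17° = 33.83°.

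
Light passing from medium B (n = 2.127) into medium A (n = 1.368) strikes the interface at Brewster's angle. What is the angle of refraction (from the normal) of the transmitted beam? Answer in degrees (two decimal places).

First find Brewster's angle: tan θ_B = 1.368/2.127 = 0.6432, giving θ_B = 32.75°.
Since θ_B + θ_t = 90° at Brewster incidence, θ_t = 90° − 32.75° = 57.25°.

θ_t ≈ 57.25°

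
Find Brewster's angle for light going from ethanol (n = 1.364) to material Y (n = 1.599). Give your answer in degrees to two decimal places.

θ_B ≈ 49.53°

Here n₂/n₁ = 1.599/1.364 = 1.1723, and Brewster's law gives tan θ_B = n₂/n₁.
θ_B = arctan(1.1723) = 49.53°.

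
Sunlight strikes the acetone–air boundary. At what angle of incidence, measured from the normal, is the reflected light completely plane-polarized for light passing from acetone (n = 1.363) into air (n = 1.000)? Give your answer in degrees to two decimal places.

θ_B ≈ 36.27°

tan θ_B = n₂/n₁ = 1.000/1.363 = 0.7337. Taking the arctangent, θ_B = 36.27°.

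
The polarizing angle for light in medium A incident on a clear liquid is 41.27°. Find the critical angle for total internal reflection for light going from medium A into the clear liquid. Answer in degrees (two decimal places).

θ_c ≈ 61.35°

tan θ_B = n₂/n₁ = tan 41.27° = 0.8776.
Total internal reflection: sin θ_c = n₂/n₁ = 0.8776.
θ_c = arcsin(0.8776) = 61.35°.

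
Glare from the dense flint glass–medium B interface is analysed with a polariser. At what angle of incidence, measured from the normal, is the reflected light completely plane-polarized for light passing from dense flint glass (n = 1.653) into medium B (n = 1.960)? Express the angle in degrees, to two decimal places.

The reflected p-component vanishes when tan θ_B = n₂/n₁.
Brewster's condition: tan θ_B = n₂/n₁ = 1.960/1.653 = 1.1857. Taking the arctangent, θ_B = 49.86°.

θ_B ≈ 49.86°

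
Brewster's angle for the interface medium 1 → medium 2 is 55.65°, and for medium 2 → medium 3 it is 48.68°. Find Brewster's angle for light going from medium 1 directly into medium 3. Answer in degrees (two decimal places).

Each Brewster angle gives a ratio: n₂/n₁ = tan 55.65° = 1.4632, n₃/n₂ = tan 48.68° = 1.1375.
Multiplying, n₃/n₁ = 1.4632 × 1.1375 = 1.6644, and θ_B(1→3) = arctan 1.6644 = 59.00°.

θ_B ≈ 59.00°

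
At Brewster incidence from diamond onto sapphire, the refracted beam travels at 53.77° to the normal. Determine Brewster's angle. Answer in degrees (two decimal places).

θ_B ≈ 36.23°

At Brewster's angle the reflected and refracted rays are perpendicular, so θ_B + θ_t = 90°.
So θ_B = 90° − θ_t = 90° − 53.77° = 36.23°.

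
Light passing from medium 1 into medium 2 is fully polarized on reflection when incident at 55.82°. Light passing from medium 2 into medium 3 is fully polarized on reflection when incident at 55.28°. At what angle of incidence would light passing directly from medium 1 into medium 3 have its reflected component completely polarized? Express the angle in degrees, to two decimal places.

tan θ_B(1→2) = n₂/n₁ = tan 55.82° = 1.4726.
tan θ_B(2→3) = n₃/n₂ = tan 55.28° = 1.4431.
So n₃/n₁ = (n₂/n₁)(n₃/n₂) = 1.4726 × 1.4431 = 2.1251.
θ_B(1→3) = arctan(2.1251) = 64.80°.

θ_B ≈ 64.80°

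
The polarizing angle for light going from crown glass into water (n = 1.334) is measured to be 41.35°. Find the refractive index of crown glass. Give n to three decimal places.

n ≈ 1.516

Full polarization of the reflected beam means tan θ_B = n₂/n₁, where n₁ is the incident medium (crown glass).
n₁ = n₂ / tan θ_B = 1.334 / tan 41.35° = 1.516.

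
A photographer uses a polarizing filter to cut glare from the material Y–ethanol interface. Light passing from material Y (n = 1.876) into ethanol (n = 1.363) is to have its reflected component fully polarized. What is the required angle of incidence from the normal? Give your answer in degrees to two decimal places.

θ_B ≈ 36.00°

At Brewster's angle the reflected and refracted rays are perpendicular, which with Snell's law gives tan θ_B = n₂/n₁.
tan θ_B = n₂/n₁ = 1.363/1.876 = 0.7265.
So θ_B = arctan 0.7265 = 36.00°.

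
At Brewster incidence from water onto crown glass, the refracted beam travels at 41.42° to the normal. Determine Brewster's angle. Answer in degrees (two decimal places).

θ_B ≈ 48.58°

Brewster's condition makes the reflected and refracted beams perpendicular: θ_B + θ_t = 90°.
θ_B = 90° − 41.42° = 48.58°.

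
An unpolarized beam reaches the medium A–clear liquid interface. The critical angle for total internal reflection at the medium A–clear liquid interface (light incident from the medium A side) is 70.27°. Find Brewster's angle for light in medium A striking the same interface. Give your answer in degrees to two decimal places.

n₂/n₁ = sin θ_c = sin 70.27° = 0.9413.
tan θ_B equals the same ratio, so θ_B = arctan(0.9413) = 43.27°.

θ_B ≈ 43.27°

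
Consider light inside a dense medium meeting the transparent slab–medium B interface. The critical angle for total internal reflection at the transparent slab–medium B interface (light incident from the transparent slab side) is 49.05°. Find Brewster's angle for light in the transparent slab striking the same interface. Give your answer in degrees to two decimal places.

At the critical angle sin θ_c = n₂/n₁, giving n₂/n₁ = sin 49.05° = 0.7553.
Then tan θ_B = n₂/n₁ = 0.7553, so θ_B = arctan 0.7553 = 37.06°.

θ_B ≈ 37.06°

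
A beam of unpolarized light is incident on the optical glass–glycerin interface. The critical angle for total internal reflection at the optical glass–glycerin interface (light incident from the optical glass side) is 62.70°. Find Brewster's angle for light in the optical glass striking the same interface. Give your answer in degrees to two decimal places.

θ_B ≈ 41.62°

n₂/n₁ = sin θ_c = sin 62.70° = 0.8886.
tan θ_B equals the same ratio, so θ_B = arctan(0.8886) = 41.62°.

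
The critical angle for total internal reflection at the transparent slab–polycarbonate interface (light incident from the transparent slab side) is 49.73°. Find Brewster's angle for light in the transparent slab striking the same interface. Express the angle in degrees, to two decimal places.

θ_B ≈ 37.34°

At the critical angle sin θ_c = n₂/n₁, giving n₂/n₁ = sin 49.73° = 0.7630.
Then tan θ_B = n₂/n₁ = 0.7630, so θ_B = arctan 0.7630 = 37.34°.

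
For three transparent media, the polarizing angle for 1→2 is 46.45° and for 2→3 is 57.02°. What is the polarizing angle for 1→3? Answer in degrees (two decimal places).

θ_B ≈ 58.33°

Each Brewster angle gives a ratio: n₂/n₁ = tan 46.45° = 1.0519, n₃/n₂ = tan 57.02° = 1.5410.
Multiplying, n₃/n₁ = 1.0519 × 1.5410 = 1.6211, and θ_B(1→3) = arctan 1.6211 = 58.33°.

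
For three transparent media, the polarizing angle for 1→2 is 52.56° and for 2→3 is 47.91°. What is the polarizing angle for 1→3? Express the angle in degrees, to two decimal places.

θ_B ≈ 55.33°

n₂/n₁ = tan 52.56° = 1.3061 and n₃/n₂ = tan 47.91° = 1.1071.
Multiplying, n₃/n₁ = 1.3061 × 1.1071 = 1.4459, and θ_B(1→3) = arctan 1.4459 = 55.33°.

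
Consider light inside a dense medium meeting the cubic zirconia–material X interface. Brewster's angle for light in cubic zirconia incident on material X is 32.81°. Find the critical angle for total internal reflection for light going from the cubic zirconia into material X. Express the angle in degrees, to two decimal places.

θ_c ≈ 40.14°

n₂/n₁ = tan 32.81° = 0.6447; the critical angle satisfies sin θ_c = n₂/n₁.
θ_c = arcsin(0.6447) = 40.14°.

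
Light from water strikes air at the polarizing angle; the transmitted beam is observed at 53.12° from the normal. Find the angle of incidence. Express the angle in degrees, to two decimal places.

At Brewster's angle the reflected and refracted rays are perpendicular, so θ_B + θ_t = 90°.
θ_B = 90° − 53.12° = 36.88°.

θ_B ≈ 36.88°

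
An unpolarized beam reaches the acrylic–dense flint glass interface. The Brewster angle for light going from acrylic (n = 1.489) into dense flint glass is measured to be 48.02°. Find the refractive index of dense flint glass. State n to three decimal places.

At the Brewster angle, tan θ_B = n₂/n₁ with n₁ on the incident side (acrylic) and n₂ on the transmitted side (dense flint glass).
n₂ = n₁ tan θ_B = 1.489 × tan 48.02° = 1.655.

n ≈ 1.655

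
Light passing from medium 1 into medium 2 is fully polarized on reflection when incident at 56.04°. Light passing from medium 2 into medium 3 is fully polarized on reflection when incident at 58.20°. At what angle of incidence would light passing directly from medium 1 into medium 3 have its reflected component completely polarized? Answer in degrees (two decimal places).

Each Brewster angle gives a ratio: n₂/n₁ = tan 56.04° = 1.4848, n₃/n₂ = tan 58.20° = 1.6128.
So n₃/n₁ = (n₂/n₁)(n₃/n₂) = 1.4848 × 1.6128 = 2.3947.
θ_B(1→3) = arctan(2.3947) = 67.34°.

θ_B ≈ 67.34°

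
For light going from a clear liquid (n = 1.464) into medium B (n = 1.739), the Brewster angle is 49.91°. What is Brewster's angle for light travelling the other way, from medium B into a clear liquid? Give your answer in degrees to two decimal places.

tan θ_B' = n₁/n₂ = 1/tan θ_B, so θ_B' = 90° − θ_B.
θ_B' = 90° − 49.91° = 40.09°.

θ_B' ≈ 40.09°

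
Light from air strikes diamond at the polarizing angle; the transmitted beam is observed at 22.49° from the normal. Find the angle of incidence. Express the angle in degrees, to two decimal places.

Since the reflected and refracted rays are at right angles at the polarizing angle, θ_B + θ_t = 90°.
θ_B = 90° − 22.49° = 67.51°.

θ_B ≈ 67.51°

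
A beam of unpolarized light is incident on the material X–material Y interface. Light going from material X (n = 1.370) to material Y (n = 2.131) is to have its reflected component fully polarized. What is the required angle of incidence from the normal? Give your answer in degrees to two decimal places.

tan θ_B = n₂/n₁ = 2.131/1.370 = 1.5555. Taking the arctangent, θ_B = 57.26°.

θ_B ≈ 57.26°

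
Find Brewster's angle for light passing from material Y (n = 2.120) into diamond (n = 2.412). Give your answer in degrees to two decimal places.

θ_B ≈ 48.69°

Here n₂/n₁ = 2.412/2.120 = 1.1377, and Brewster's law gives tan θ_B = n₂/n₁.
θ_B = arctan(1.1377) = 48.69°.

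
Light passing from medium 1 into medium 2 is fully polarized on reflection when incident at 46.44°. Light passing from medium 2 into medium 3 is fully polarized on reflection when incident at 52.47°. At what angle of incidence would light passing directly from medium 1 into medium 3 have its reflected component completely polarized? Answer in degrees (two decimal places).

θ_B ≈ 53.85°

tan θ_B(1→2) = n₂/n₁ = tan 46.44° = 1.0516.
tan θ_B(2→3) = n₃/n₂ = tan 52.47° = 1.3018.
n₃/n₁ = 1.3690. Then tan θ_B(1→3) = n₃/n₁, so θ_B(1→3) = arctan(1.3690) = 53.85°.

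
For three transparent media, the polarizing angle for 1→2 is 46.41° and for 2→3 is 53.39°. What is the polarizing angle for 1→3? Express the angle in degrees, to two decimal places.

θ_B ≈ 54.73°

n₂/n₁ = tan 46.41° = 1.0505 and n₃/n₂ = tan 53.39° = 1.3460.
So n₃/n₁ = (n₂/n₁)(n₃/n₂) = 1.0505 × 1.3460 = 1.4139.
θ_B(1→3) = arctan(1.4139) = 54.73°.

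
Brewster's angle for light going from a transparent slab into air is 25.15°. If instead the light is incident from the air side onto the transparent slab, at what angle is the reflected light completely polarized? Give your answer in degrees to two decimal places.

The two Brewster angles are complementary: θ_B' = 90° − θ_B = 90° − 25.15° = 64.85°.

θ_B' ≈ 64.85°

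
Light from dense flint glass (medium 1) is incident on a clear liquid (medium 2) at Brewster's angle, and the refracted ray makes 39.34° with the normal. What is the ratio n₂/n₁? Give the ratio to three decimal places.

θ_B + θ_t = 90°, so θ_B = 90° − 39.34° = 50.66°.
tan θ_B = n₂/n₁, so n₂/n₁ = tan 50.66° = 1.220.

n₂/n₁ ≈ 1.220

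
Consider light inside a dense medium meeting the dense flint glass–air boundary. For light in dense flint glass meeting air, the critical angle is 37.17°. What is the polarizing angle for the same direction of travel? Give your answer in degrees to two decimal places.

n₂/n₁ = sin θ_c = sin 37.17° = 0.6042.
tan θ_B equals the same ratio, so θ_B = arctan(0.6042) = 31.14°.

θ_B ≈ 31.14°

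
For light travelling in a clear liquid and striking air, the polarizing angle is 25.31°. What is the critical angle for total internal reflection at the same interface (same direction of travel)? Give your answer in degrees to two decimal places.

From Brewster, n₂/n₁ = tan θ_B = tan 25.31° = 0.4729.
Then sin θ_c = n₂/n₁ = 0.4729, so θ_c = arcsin 0.4729 = 28.22°.

θ_c ≈ 28.22°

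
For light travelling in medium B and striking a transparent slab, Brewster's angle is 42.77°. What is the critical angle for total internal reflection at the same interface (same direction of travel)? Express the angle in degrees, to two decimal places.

tan θ_B = n₂/n₁ = tan 42.77° = 0.9250.
Total internal reflection: sin θ_c = n₂/n₁ = 0.9250.
θ_c = arcsin(0.9250) = 67.67°.

θ_c ≈ 67.67°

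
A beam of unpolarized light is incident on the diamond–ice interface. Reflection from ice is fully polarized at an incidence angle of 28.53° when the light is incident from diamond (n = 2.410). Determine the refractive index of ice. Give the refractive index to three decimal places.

n ≈ 1.310

Brewster's law: tan θ_B = n₂/n₁ (light incident in diamond, refracted into ice).
n₂ = n₁ tan θ_B = 2.410 × tan 28.53° = 1.310.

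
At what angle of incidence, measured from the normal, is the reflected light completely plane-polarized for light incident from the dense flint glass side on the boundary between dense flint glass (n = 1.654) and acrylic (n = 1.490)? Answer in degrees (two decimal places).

At Brewster's angle the reflected and refracted rays are perpendicular, which with Snell's law gives tan θ_B = n₂/n₁.
Brewster's condition: tan θ_B = n₂/n₁ = 1.490/1.654 = 0.9008.
So θ_B = arctan 0.9008 = 42.01°.

θ_B ≈ 42.01°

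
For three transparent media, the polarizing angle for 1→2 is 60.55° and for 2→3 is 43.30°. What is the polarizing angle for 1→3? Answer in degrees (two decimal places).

θ_B ≈ 59.07°

tan θ_B(1→2) = n₂/n₁ = tan 60.55° = 1.7711.
tan θ_B(2→3) = n₃/n₂ = tan 43.30° = 0.9424.
So n₃/n₁ = (n₂/n₁)(n₃/n₂) = 1.7711 × 0.9424 = 1.6690.
θ_B(1→3) = arctan(1.6690) = 59.07°.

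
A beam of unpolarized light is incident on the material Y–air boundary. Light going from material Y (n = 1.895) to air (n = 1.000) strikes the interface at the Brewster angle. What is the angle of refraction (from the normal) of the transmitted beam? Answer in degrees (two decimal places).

θ_B = arctan(n₂/n₁) = arctan(1.000/1.895) = 27.82°.
The refracted ray is perpendicular to the reflected ray, so θ_t = 90° − θ_B = 62.18°.

θ_t ≈ 62.18°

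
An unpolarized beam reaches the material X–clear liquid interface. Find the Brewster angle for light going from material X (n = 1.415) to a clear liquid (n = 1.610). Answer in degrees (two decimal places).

θ_B ≈ 48.69°

tan θ_B = n₂/n₁ = 1.610/1.415 = 1.1378. Taking the arctangent, θ_B = 48.69°.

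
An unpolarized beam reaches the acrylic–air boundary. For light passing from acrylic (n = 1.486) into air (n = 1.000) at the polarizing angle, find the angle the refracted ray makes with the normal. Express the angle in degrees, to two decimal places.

θ_t ≈ 56.06°

θ_B = arctan(n₂/n₁) = arctan(1.000/1.486) = 33.94°.
The refracted ray is perpendicular to the reflected ray, so θ_t = 90° − θ_B = 56.06°.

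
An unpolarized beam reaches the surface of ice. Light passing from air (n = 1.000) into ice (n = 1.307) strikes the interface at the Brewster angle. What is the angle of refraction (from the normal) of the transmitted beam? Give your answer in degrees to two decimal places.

tan θ_B = n₂/n₁ = 1.307/1.000 = 1.3070, so θ_B = 52.58°.
At Brewster's angle the reflected and refracted rays are perpendicular, so θ_t = 90° − θ_B = 90° − 52.58° = 37.42°.

θ_t ≈ 37.42°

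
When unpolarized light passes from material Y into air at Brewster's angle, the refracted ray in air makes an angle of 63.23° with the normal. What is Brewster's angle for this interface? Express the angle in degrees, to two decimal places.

Brewster's condition makes the reflected and refracted beams perpendicular: θ_B + θ_t = 90°.
θ_B = 90° − 63.23° = 26.77°.

θ_B ≈ 26.77°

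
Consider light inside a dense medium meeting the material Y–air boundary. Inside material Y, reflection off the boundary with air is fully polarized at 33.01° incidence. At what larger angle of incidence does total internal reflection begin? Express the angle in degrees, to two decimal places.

θ_c ≈ 40.52°

tan θ_B = n₂/n₁ = tan 33.01° = 0.6497.
Total internal reflection: sin θ_c = n₂/n₁ = 0.6497.
θ_c = arcsin(0.6497) = 40.52°.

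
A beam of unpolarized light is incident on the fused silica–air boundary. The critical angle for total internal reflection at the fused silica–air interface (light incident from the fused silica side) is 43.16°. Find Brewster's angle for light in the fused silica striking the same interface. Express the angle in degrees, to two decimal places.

θ_B ≈ 34.37°

n₂/n₁ = sin θ_c = sin 43.16° = 0.6840.
tan θ_B equals the same ratio, so θ_B = arctan(0.6840) = 34.37°.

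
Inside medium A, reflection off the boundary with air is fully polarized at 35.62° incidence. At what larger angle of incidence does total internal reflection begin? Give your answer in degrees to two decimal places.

tan θ_B = n₂/n₁ = tan 35.62° = 0.7165.
Total internal reflection: sin θ_c = n₂/n₁ = 0.7165.
θ_c = arcsin(0.7165) = 45.76°.

θ_c ≈ 45.76°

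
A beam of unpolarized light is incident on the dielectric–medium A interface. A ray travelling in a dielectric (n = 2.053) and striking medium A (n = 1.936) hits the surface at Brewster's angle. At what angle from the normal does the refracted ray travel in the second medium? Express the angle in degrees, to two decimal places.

θ_t ≈ 46.68°

First find Brewster's angle: tan θ_B = 1.936/2.053 = 0.9430, giving θ_B = 43.32°.
At Brewster's angle the reflected and refracted rays are perpendicular, so θ_t = 90° − θ_B = 90° − 43.32° = 46.68°.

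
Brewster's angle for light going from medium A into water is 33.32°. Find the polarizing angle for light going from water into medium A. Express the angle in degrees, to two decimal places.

Reversing the direction swaps n₁ and n₂, so tan θ_B' = 1/tan θ_B and θ_B' = 90° − θ_B.
Hence θ_B' = 90° − 33.32° = 56.68°.

θ_B' ≈ 56.68°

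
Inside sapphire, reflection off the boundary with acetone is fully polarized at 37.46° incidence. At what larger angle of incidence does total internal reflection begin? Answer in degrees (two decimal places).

tan θ_B = n₂/n₁ = tan 37.46° = 0.7662.
Total internal reflection: sin θ_c = n₂/n₁ = 0.7662.
θ_c = arcsin(0.7662) = 50.02°.

θ_c ≈ 50.02°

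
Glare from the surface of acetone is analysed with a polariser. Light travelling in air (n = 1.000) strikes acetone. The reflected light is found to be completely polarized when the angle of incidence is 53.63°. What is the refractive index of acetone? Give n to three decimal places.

n ≈ 1.358

At the polarizing angle, tan θ_B = n₂/n₁ with n₁ on the incident side (air) and n₂ on the transmitted side (acetone).
n₂ = n₁ tan θ_B = 1.000 × tan 53.63° = 1.358.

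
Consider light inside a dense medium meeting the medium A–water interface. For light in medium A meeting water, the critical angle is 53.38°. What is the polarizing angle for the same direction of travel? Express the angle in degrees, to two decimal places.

θ_B ≈ 38.75°

sin θ_c = n₂/n₁, so n₂/n₁ = sin 53.38° = 0.8026.
Brewster: tan θ_B = n₂/n₁ = 0.8026.
θ_B = arctan(0.8026) = 38.75°.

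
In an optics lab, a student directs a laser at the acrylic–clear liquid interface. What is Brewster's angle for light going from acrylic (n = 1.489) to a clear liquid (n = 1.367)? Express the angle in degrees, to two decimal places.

The reflected p-component vanishes when tan θ_B = n₂/n₁.
Here n₂/n₁ = 1.367/1.489 = 0.9181, and Brewster's law gives tan θ_B = n₂/n₁.
So θ_B = arctan 0.9181 = 42.55°.

θ_B ≈ 42.55°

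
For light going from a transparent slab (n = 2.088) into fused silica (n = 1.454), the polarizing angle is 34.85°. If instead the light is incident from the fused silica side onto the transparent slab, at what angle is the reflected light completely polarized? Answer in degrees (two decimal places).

Reversing the direction swaps n₁ and n₂, so tan θ_B' = 1/tan θ_B and θ_B' = 90° − θ_B.
Hence θ_B' = 90° − 34.85° = 55.15°.

θ_B' ≈ 55.15°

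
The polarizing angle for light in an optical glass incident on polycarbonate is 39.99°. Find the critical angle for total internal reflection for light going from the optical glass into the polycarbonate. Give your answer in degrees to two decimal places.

θ_c ≈ 57.01°

n₂/n₁ = tan 39.99° = 0.8388; the critical angle satisfies sin θ_c = n₂/n₁.
θ_c = arcsin(0.8388) = 57.01°.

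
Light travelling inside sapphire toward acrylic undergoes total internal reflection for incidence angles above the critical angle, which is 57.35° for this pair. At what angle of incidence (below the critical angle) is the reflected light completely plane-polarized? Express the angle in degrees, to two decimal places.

θ_B ≈ 40.10°

At the critical angle sin θ_c = n₂/n₁, giving n₂/n₁ = sin 57.35° = 0.8420.
Then tan θ_B = n₂/n₁ = 0.8420, so θ_B = arctan 0.8420 = 40.10°.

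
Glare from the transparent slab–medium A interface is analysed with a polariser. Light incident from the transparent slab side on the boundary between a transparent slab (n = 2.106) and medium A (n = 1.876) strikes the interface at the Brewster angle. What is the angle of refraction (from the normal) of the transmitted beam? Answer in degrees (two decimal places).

tan θ_B = n₂/n₁ = 1.876/2.106 = 0.8908, so θ_B = 41.69°.
Since θ_B + θ_t = 90° at Brewster incidence, θ_t = 90° − 41.69° = 48.31°.

θ_t ≈ 48.31°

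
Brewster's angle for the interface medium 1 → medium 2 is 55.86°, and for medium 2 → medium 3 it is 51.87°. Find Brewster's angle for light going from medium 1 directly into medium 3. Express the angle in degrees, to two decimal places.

θ_B ≈ 61.98°

n₂/n₁ = tan 55.86° = 1.4748 and n₃/n₂ = tan 51.87° = 1.2740.
So n₃/n₁ = (n₂/n₁)(n₃/n₂) = 1.4748 × 1.2740 = 1.8788.
θ_B(1→3) = arctan(1.8788) = 61.98°.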